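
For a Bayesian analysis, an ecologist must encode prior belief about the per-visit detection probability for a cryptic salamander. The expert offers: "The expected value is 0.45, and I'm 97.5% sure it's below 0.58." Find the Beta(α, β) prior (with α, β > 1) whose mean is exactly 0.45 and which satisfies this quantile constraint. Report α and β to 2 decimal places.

With mean 0.45 fixed, write α = 0.45s, β = 0.55s where s = α+β.
Need P(θ < 0.58) = 0.975 under Beta(0.45s, 0.55s). Normal approximation: (q−m)/√(m(1−m)/s) ≈ z_{0.975} = 1.96, so s ≈ 0.45·0.55·(1.96)²/(0.58−0.45)² = 56.3.
At s = 56.3: P(θ<0.58) ≈ 0.975. Adjusting to match 0.975 gives s ≈ 56.29.
So α = 0.45·56.29 ≈ 25.33, β = 0.55·56.29 ≈ 30.96.

α ≈ 25.33, β ≈ 30.96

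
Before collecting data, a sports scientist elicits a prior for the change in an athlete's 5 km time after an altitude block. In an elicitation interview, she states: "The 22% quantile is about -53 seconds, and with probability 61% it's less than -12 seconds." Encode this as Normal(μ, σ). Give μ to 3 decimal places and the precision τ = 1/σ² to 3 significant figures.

The p-quantile of Normal(μ,σ) is μ + z_p·σ, with z_{0.22} = -0.7722 and z_{0.61} = 0.2793.
Eliminate σ: μ = (z₂·x₁ − z₁·x₂)/(z₂ − z₁) = (0.2793·-53 − (-0.7722)·-12)/1.052 = -22.891.
Then σ = (x₂ − x₁)/(z₂ − z₁) = (-12 − -53)/1.052 = 38.991.
Precision τ = 1/σ² = 1/38.99² = 0.000658.

μ = -22.891, τ = 0.000658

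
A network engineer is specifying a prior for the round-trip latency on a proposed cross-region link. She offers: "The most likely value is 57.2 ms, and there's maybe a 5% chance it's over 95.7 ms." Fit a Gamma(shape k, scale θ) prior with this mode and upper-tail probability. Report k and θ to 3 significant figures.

k ≈ 11.5, θ ≈ 5.42

Gamma(k,θ) with k>1 has mode (k−1)θ, so θ = 57.2/(k−1).
Need P(X < 95.7) = 0.95 with θ tied to k this way. Start at k = 2, θ = 57.2: P(X<95.7) ≈ 0.498.
Too low — raise k to concentrate. Iterating converges to k ≈ 11.5.
Then θ = 57.2/(11.5−1) ≈ 5.42.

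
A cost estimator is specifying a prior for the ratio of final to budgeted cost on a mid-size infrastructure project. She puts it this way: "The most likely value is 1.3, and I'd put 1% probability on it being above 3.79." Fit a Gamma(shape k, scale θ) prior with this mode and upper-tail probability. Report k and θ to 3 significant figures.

k ≈ 4.96, θ ≈ 0.328

Gamma(k,θ) with k>1 has mode (k−1)θ, so θ = 1.3/(k−1).
Need P(X < 3.79) = 0.99 with θ tied to k this way. Start at k = 2, θ = 1.3: P(X<3.79) ≈ 0.788.
Too low — raise k to concentrate. Iterating converges to k ≈ 4.96.
Then θ = 1.3/(4.96−1) ≈ 0.328.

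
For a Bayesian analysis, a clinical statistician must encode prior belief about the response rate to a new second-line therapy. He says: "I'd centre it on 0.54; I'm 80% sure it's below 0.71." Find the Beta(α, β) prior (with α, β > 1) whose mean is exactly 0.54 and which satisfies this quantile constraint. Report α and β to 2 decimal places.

α ≈ 3.38, β ≈ 2.88

With mean 0.54 fixed, write α = 0.54s, β = 0.46s where s = α+β.
Need P(θ < 0.71) = 0.8 under Beta(0.54s, 0.46s). Normal approximation: (q−m)/√(m(1−m)/s) ≈ z_{0.8} = 0.842, so s ≈ 0.54·0.46·(0.842)²/(0.71−0.54)² = 6.1.
At s = 6.1: P(θ<0.71) ≈ 0.796. Adjusting to match 0.8 gives s ≈ 6.26.
So α = 0.54·6.26 ≈ 3.38, β = 0.46·6.26 ≈ 2.88.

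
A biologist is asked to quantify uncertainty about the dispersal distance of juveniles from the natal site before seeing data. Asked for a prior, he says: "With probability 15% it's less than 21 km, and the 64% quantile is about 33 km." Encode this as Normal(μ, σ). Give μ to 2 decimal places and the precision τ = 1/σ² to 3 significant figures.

μ = 29.92, τ = 0.0135

The p-quantile of Normal(μ,σ) is μ + z_p·σ, with z_{0.15} = -1.036 and z_{0.64} = 0.3585.
Eliminate σ: μ = (z₂·x₁ − z₁·x₂)/(z₂ − z₁) = (0.3585·21 − (-1.036)·33)/1.395 = 29.92.
Then σ = (x₂ − x₁)/(z₂ − z₁) = (33 − 21)/1.395 = 8.60.
Precision τ = 1/σ² = 1/8.603² = 0.0135.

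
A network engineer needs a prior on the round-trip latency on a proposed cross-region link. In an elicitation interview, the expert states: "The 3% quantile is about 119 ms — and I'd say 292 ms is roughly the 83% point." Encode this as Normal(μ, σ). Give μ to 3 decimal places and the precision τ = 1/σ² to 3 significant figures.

μ = 233.773, τ = 0.000269

The p-quantile of Normal(μ,σ) is μ + z_p·σ, with z_{0.03} = -1.881 and z_{0.83} = 0.9542.
Eliminate σ: μ = (z₂·x₁ − z₁·x₂)/(z₂ − z₁) = (0.9542·119 − (-1.881)·292)/2.835 = 233.773.
Then σ = (x₂ − x₁)/(z₂ − z₁) = (292 − 119)/2.835 = 61.024.
Precision τ = 1/σ² = 1/61.02² = 0.000269.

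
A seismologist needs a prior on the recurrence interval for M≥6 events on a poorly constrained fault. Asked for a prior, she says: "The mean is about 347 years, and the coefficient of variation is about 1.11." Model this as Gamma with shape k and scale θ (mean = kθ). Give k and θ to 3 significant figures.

k ≈ 0.812, θ ≈ 428

For Gamma(k, scale θ): mean = kθ, variance = kθ², so CV = 1/√k.
CV = 1.11, hence k = 1/CV² = 0.812.
Then θ = mean/k = 347/0.812 = 428.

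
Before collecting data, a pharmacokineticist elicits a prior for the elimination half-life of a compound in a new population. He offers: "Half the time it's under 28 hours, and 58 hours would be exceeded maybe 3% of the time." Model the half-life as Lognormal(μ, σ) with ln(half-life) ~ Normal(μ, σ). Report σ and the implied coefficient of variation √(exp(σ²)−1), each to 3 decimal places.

σ ≈ 0.387, CV ≈ 0.402

If T ~ Lognormal(μ,σ) then ln T ~ Normal(μ,σ), so the p-quantile of ln T is μ + z_p·σ.
ln(28) = 3.332 and ln(58) = 4.06; z_{0.5} = 0, z_{0.97} = 1.881.
σ = (4.06 − 3.332)/(1.881 − (0)) = 0.387.
μ = 3.332 − (0)·0.387 = 3.332.
CV = √(exp(σ²)−1) = √(exp(0.1499)−1) = 0.402.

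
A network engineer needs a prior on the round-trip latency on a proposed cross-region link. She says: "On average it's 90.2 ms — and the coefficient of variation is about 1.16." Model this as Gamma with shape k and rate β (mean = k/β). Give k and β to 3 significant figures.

For Gamma(k, rate β): mean = k/β, variance = k/β², so CV = 1/√k.
CV = 1.16, hence k = 1/CV² = 0.743.
Then β = k/mean = 0.743/90.2 = 0.00824.

k ≈ 0.743, β ≈ 0.00824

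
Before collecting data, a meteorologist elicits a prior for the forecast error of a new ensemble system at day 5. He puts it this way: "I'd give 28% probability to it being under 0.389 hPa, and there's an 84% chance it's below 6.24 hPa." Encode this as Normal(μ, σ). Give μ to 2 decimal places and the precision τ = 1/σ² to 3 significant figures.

μ = 2.55, τ = 0.0727

The p-quantile of Normal(μ,σ) is μ + z_p·σ, with z_{0.28} = -0.5828 and z_{0.84} = 0.9945.
Eliminate σ: μ = (z₂·x₁ − z₁·x₂)/(z₂ − z₁) = (0.9945·0.389 − (-0.5828)·6.24)/1.577 = 2.55.
Then σ = (x₂ − x₁)/(z₂ − z₁) = (6.24 − 0.389)/1.577 = 3.71.
Precision τ = 1/σ² = 1/3.71² = 0.0727.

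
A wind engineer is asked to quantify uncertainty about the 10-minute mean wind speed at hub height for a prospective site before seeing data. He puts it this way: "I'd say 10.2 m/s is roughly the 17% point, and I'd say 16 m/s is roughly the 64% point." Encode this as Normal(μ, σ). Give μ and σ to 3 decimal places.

μ = 14.416, σ = 4.419

The p-quantile of Normal(μ,σ) is μ + z_p·σ, with z_{0.17} = -0.9542 and z_{0.64} = 0.3585.
Eliminate σ: μ = (z₂·x₁ − z₁·x₂)/(z₂ − z₁) = (0.3585·10.2 − (-0.9542)·16)/1.313 = 14.416.
Then σ = (x₂ − x₁)/(z₂ − z₁) = (16 − 10.2)/1.313 = 4.419.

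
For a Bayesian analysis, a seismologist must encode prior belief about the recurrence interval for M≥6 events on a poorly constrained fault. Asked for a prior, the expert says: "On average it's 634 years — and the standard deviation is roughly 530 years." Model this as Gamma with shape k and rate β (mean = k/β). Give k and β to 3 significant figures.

For Gamma(k, rate β): mean = k/β, variance = k/β², so CV = 1/√k.
CV = SD/mean = 530/634 = 0.836, hence k = 1/CV² = 1.43.
Then β = k/mean = 1.43/634 = 0.00226.

k ≈ 1.43, β ≈ 0.00226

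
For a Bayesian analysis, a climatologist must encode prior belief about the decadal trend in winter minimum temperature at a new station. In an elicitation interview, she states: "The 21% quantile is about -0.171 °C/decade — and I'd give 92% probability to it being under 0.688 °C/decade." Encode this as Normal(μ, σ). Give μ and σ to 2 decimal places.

μ = 0.14, σ = 0.39

The p-quantile of Normal(μ,σ) is μ + z_p·σ, with z_{0.21} = -0.8064 and z_{0.92} = 1.405.
Eliminate σ: μ = (z₂·x₁ − z₁·x₂)/(z₂ − z₁) = (1.405·-0.171 − (-0.8064)·0.688)/2.211 = 0.14.
Then σ = (x₂ − x₁)/(z₂ − z₁) = (0.688 − -0.171)/2.211 = 0.39.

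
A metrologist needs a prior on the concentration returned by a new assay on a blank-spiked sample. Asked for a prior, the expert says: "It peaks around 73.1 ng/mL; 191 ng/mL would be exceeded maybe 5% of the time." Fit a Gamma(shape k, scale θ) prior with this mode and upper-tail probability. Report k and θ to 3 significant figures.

Gamma(k,θ) with k>1 has mode (k−1)θ, so θ = 73.1/(k−1).
Need P(X < 191) = 0.95 with θ tied to k this way. Start at k = 2, θ = 73.1: P(X<191) ≈ 0.735.
Too low — raise k to concentrate. Iterating converges to k ≈ 3.93.
Then θ = 73.1/(3.93−1) ≈ 25.

k ≈ 3.93, θ ≈ 25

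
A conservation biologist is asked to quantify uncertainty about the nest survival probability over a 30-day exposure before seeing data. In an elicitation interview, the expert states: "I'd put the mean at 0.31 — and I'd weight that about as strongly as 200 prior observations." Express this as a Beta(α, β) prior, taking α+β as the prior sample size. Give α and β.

Under the effective-sample-size interpretation, Beta(α, β) has prior mean α/(α+β) and prior sample size α+β.
So α+β = 200 and α/(α+β) = 0.31, giving α = 0.31·200 = 62 and β = 200 − 62 = 138.

α = 62, β = 138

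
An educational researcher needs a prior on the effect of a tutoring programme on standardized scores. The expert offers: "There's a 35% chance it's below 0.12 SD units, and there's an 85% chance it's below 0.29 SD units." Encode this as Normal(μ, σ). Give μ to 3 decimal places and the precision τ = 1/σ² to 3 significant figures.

μ = 0.166, τ = 69.9

The p-quantile of Normal(μ,σ) is μ + z_p·σ, with z_{0.35} = -0.3853 and z_{0.85} = 1.036.
Eliminate σ: μ = (z₂·x₁ − z₁·x₂)/(z₂ − z₁) = (1.036·0.12 − (-0.3853)·0.29)/1.422 = 0.166.
Then σ = (x₂ − x₁)/(z₂ − z₁) = (0.29 − 0.12)/1.422 = 0.120.
Precision τ = 1/σ² = 1/0.1196² = 69.9.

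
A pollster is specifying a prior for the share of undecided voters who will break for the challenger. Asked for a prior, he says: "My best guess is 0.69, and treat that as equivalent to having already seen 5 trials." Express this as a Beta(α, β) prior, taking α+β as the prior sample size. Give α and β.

Under the effective-sample-size interpretation, Beta(α, β) has prior mean α/(α+β) and prior sample size α+β.
So α+β = 5 and α/(α+β) = 0.69, giving α = 0.69·5 = 3.45 and β = 5 − 3.45 = 1.55.

α = 3.45, β = 1.55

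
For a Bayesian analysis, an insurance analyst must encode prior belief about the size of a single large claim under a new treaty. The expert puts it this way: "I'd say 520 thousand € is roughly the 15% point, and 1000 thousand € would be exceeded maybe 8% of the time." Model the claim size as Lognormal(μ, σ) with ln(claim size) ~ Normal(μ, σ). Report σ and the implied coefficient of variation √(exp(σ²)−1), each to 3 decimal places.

If T ~ Lognormal(μ,σ) then ln T ~ Normal(μ,σ), so the p-quantile of ln T is μ + z_p·σ.
ln(520) = 6.254 and ln(1000) = 6.908; z_{0.15} = -1.036, z_{0.92} = 1.405.
σ = (6.908 − 6.254)/(1.405 − (-1.036)) = 0.268.
μ = 6.254 − (-1.036)·0.268 = 6.531.
CV = √(exp(σ²)−1) = √(exp(0.0717)−1) = 0.273.

σ ≈ 0.268, CV ≈ 0.273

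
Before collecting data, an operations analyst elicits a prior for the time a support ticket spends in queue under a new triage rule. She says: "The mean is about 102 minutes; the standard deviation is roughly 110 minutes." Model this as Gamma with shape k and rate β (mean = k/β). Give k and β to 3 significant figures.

k ≈ 0.86, β ≈ 0.00843

For Gamma(k, rate β): mean = k/β, variance = k/β², so CV = 1/√k.
CV = SD/mean = 110/102 = 1.078, hence k = 1/CV² = 0.86.
Then β = k/mean = 0.86/102 = 0.00843.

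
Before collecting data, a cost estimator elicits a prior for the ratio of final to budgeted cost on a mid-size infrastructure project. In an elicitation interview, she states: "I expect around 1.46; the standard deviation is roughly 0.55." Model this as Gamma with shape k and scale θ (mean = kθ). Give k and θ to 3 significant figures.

k ≈ 7.05, θ ≈ 0.207

For Gamma(k, scale θ): mean = kθ, variance = kθ², so CV = 1/√k.
CV = SD/mean = 0.55/1.46 = 0.3767, hence k = 1/CV² = 7.05.
Then θ = mean/k = 1.46/7.05 = 0.207.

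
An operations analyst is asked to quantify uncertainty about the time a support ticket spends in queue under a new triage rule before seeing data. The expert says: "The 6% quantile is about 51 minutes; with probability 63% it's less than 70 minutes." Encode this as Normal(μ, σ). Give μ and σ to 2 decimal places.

For Normal(μ,σ), the p-quantile is μ + z_p·σ. Here z_{0.06} = -1.555, z_{0.63} = 0.3319.
So 51 = μ − 1.555σ and 70 = μ + 0.3319σ.
Subtracting: σ = (70 − 51)/(0.3319 − (-1.555)) = 10.07.
Then μ = 51 − (-1.555)·10.07 = 66.66.

μ = 66.66, σ = 10.07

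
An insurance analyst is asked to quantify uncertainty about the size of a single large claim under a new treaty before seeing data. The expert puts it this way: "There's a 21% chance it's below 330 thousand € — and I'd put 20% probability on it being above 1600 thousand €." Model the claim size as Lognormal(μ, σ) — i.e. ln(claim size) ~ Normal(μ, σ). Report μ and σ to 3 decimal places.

μ ≈ 6.572, σ ≈ 0.958

If T ~ Lognormal(μ,σ) then ln T ~ Normal(μ,σ), so the p-quantile of ln T is μ + z_p·σ.
ln(330) = 5.799 and ln(1600) = 7.378; z_{0.21} = -0.8064, z_{0.8} = 0.8416.
σ = (7.378 − 5.799)/(0.8416 − (-0.8064)) = 0.958.
μ = 5.799 − (-0.8064)·0.958 = 6.572.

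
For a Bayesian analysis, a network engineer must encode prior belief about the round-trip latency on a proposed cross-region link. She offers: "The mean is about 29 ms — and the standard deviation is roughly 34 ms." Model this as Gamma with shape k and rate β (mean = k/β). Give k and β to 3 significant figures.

k ≈ 0.728, β ≈ 0.0251

For Gamma(k, rate β): mean = k/β, variance = k/β², so CV = 1/√k.
CV = SD/mean = 34/29 = 1.172, hence k = 1/CV² = 0.728.
Then β = k/mean = 0.728/29 = 0.0251.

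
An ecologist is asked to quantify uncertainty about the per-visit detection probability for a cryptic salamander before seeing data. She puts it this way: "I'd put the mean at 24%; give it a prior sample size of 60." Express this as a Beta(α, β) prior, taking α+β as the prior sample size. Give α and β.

Under the effective-sample-size interpretation, Beta(α, β) has prior mean α/(α+β) and prior sample size α+β.
So α+β = 60 and α/(α+β) = 0.24, giving α = 0.24·60 = 14.4 and β = 60 − 14.4 = 45.6.

α = 14.4, β = 45.6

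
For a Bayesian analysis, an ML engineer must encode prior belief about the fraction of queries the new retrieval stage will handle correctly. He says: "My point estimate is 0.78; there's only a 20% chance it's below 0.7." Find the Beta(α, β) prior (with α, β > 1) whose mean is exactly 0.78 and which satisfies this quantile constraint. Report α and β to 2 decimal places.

With mean 0.78 fixed, write α = 0.78s, β = 0.22s where s = α+β.
Need P(θ < 0.7) = 0.2 under Beta(0.78s, 0.22s). Normal approximation: (q−m)/√(m(1−m)/s) ≈ z_{0.2} = -0.842, so s ≈ 0.78·0.22·(-0.842)²/(0.7−0.78)² = 19.0.
At s = 19.0: P(θ<0.7) ≈ 0.191. Adjusting to match 0.2 gives s ≈ 17.15.
So α = 0.78·17.15 ≈ 13.37, β = 0.22·17.15 ≈ 3.77.

α ≈ 13.37, β ≈ 3.77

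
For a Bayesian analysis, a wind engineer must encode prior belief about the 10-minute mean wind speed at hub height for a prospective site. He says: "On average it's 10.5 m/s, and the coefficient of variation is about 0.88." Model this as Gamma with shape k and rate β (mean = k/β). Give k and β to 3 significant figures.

k ≈ 1.29, β ≈ 0.123

For Gamma(k, rate β): mean = k/β, variance = k/β², so CV = 1/√k.
CV = 0.88, hence k = 1/CV² = 1.29.
Then β = k/mean = 1.29/10.5 = 0.123.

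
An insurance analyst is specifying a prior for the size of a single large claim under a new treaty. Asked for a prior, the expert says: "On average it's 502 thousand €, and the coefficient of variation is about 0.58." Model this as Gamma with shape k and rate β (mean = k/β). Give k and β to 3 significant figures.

k ≈ 2.97, β ≈ 0.00592

For Gamma(k, rate β): mean = k/β, variance = k/β², so CV = 1/√k.
CV = 0.58, hence k = 1/CV² = 2.97.
Then β = k/mean = 2.97/502 = 0.00592.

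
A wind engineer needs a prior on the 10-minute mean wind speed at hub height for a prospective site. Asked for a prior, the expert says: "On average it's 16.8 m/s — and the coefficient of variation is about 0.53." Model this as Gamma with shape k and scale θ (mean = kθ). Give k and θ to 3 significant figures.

For Gamma(k, scale θ): mean = kθ, variance = kθ², so CV = 1/√k.
CV = 0.53, hence k = 1/CV² = 3.56.
Then θ = mean/k = 16.8/3.56 = 4.72.

k ≈ 3.56, θ ≈ 4.72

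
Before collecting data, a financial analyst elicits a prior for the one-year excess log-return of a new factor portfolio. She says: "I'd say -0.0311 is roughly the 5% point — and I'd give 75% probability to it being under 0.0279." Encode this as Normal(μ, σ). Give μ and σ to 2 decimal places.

The p-quantile of Normal(μ,σ) is μ + z_p·σ, with z_{0.05} = -1.645 and z_{0.75} = 0.6745.
Eliminate σ: μ = (z₂·x₁ − z₁·x₂)/(z₂ − z₁) = (0.6745·-0.0311 − (-1.645)·0.0279)/2.319 = 0.01.
Then σ = (x₂ − x₁)/(z₂ − z₁) = (0.0279 − -0.0311)/2.319 = 0.03.

μ = 0.01, σ = 0.03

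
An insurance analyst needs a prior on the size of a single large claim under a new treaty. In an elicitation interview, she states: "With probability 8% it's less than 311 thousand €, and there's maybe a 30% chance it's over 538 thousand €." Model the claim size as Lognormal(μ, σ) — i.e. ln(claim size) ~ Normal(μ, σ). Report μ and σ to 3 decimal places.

μ ≈ 6.139, σ ≈ 0.284

If T ~ Lognormal(μ,σ) then ln T ~ Normal(μ,σ), so the p-quantile of ln T is μ + z_p·σ.
ln(311) = 5.74 and ln(538) = 6.288; z_{0.08} = -1.405, z_{0.7} = 0.5244.
σ = (6.288 − 5.74)/(0.5244 − (-1.405)) = 0.284.
μ = 5.74 − (-1.405)·0.284 = 6.139.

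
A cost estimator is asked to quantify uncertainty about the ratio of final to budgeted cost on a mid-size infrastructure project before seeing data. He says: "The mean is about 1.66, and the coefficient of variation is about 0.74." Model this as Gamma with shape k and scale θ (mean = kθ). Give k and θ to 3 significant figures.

k ≈ 1.83, θ ≈ 0.909

For Gamma(k, scale θ): mean = kθ, variance = kθ², so CV = 1/√k.
CV = 0.74, hence k = 1/CV² = 1.83.
Then θ = mean/k = 1.66/1.83 = 0.909.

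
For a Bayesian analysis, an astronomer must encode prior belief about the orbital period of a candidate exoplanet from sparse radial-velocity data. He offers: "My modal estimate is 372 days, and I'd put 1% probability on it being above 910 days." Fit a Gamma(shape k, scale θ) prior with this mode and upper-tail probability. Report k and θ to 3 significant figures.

k ≈ 6.89, θ ≈ 63.1

Gamma(k,θ) with k>1 has mode (k−1)θ, so θ = 372/(k−1).
Need P(X < 910) = 0.99 with θ tied to k this way. Start at k = 2, θ = 372: P(X<910) ≈ 0.701.
Too low — raise k to concentrate. Iterating converges to k ≈ 6.89.
Then θ = 372/(6.89−1) ≈ 63.1.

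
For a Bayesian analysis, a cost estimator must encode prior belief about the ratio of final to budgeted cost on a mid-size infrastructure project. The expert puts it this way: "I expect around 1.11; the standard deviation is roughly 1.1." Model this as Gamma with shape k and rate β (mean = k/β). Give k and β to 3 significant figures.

For Gamma(k, rate β): mean = k/β, variance = k/β², so CV = 1/√k.
CV = SD/mean = 1.1/1.11 = 0.991, hence k = 1/CV² = 1.02.
Then β = k/mean = 1.02/1.11 = 0.917.

k ≈ 1.02, β ≈ 0.917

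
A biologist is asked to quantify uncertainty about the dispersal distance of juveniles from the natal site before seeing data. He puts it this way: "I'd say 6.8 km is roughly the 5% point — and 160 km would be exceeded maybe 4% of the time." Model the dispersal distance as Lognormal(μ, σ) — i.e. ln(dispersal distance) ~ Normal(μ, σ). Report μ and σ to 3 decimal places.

If T ~ Lognormal(μ,σ) then ln T ~ Normal(μ,σ), so the p-quantile of ln T is μ + z_p·σ.
ln(6.8) = 1.917 and ln(160) = 5.075; z_{0.05} = -1.645, z_{0.96} = 1.751.
σ = (5.075 − 1.917)/(1.751 − (-1.645)) = 0.930.
μ = 1.917 − (-1.645)·0.930 = 3.447.

μ ≈ 3.447, σ ≈ 0.930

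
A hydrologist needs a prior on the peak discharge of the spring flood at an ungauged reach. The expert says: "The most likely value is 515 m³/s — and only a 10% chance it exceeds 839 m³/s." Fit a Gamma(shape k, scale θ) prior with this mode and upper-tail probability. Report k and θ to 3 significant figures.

k ≈ 8.91, θ ≈ 65.1

Gamma(k,θ) with k>1 has mode (k−1)θ, so θ = 515/(k−1).
Need P(X < 839) = 0.9 with θ tied to k this way. Start at k = 2, θ = 515: P(X<839) ≈ 0.484.
Too low — raise k to concentrate. Iterating converges to k ≈ 8.91.
Then θ = 515/(8.91−1) ≈ 65.1.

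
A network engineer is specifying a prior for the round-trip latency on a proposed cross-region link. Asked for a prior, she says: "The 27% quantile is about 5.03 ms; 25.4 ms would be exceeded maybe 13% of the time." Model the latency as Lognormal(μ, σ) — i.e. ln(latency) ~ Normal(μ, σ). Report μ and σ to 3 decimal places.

If T ~ Lognormal(μ,σ) then ln T ~ Normal(μ,σ), so the p-quantile of ln T is μ + z_p·σ.
ln(5.03) = 1.615 and ln(25.4) = 3.235; z_{0.27} = -0.6128, z_{0.87} = 1.126.
σ = (3.235 − 1.615)/(1.126 − (-0.6128)) = 0.931.
μ = 1.615 − (-0.6128)·0.931 = 2.186.

μ ≈ 2.186, σ ≈ 0.931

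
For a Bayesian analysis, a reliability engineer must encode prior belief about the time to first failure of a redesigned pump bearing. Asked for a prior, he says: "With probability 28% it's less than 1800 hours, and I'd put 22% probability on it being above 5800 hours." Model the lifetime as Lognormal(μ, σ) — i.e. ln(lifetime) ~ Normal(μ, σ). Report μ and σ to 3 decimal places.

μ ≈ 7.999, σ ≈ 0.863

If T ~ Lognormal(μ,σ) then ln T ~ Normal(μ,σ), so the p-quantile of ln T is μ + z_p·σ.
ln(1800) = 7.496 and ln(5800) = 8.666; z_{0.28} = -0.5828, z_{0.78} = 0.7722.
σ = (8.666 − 7.496)/(0.7722 − (-0.5828)) = 0.863.
μ = 7.496 − (-0.5828)·0.863 = 7.999.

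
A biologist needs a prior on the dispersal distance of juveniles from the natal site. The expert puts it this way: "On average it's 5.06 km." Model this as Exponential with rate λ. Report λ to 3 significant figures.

λ ≈ 0.198

Exponential mean = 1/λ, so λ = 1/5.06 = 0.198.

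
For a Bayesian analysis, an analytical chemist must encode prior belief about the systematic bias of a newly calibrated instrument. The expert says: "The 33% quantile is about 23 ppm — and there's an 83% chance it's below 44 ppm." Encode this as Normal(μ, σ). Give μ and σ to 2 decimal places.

μ = 29.63, σ = 15.06

For Normal(μ,σ), the p-quantile is μ + z_p·σ. Here z_{0.33} = -0.4399, z_{0.83} = 0.9542.
So 23 = μ − 0.4399σ and 44 = μ + 0.9542σ.
Subtracting: σ = (44 − 23)/(0.9542 − (-0.4399)) = 15.06.
Then μ = 23 − (-0.4399)·15.06 = 29.63.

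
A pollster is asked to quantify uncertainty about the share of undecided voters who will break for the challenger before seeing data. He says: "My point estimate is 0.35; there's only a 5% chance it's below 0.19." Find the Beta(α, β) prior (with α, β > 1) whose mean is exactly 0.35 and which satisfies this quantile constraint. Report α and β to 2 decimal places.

α ≈ 7.25, β ≈ 13.46

With mean 0.35 fixed, write α = 0.35s, β = 0.65s where s = α+β.
Need P(θ < 0.19) = 0.05 under Beta(0.35s, 0.65s). Normal approximation: (q−m)/√(m(1−m)/s) ≈ z_{0.05} = -1.64, so s ≈ 0.35·0.65·(-1.64)²/(0.19−0.35)² = 24.0.
At s = 24.0: P(θ<0.19) ≈ 0.037. Adjusting to match 0.05 gives s ≈ 20.71.
So α = 0.35·20.71 ≈ 7.25, β = 0.65·20.71 ≈ 13.46.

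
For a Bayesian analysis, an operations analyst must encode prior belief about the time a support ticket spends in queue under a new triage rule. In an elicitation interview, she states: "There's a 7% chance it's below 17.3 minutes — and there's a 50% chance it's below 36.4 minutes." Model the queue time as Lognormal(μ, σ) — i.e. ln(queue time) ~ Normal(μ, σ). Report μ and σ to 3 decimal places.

μ ≈ 3.595, σ ≈ 0.504

If T ~ Lognormal(μ,σ) then ln T ~ Normal(μ,σ), so the p-quantile of ln T is μ + z_p·σ.
ln(17.3) = 2.851 and ln(36.4) = 3.595; z_{0.07} = -1.476, z_{0.5} = 0.
σ = (3.595 − 2.851)/(0 − (-1.476)) = 0.504.
μ = 2.851 − (-1.476)·0.504 = 3.595.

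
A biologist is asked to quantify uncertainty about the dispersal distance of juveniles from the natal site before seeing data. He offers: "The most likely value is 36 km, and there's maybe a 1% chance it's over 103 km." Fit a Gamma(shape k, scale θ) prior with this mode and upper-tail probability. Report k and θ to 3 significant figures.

k ≈ 5.12, θ ≈ 8.74

Gamma(k,θ) with k>1 has mode (k−1)θ, so θ = 36/(k−1).
Need P(X < 103) = 0.99 with θ tied to k this way. Start at k = 2, θ = 36: P(X<103) ≈ 0.779.
Too low — raise k to concentrate. Iterating converges to k ≈ 5.12.
Then θ = 36/(5.12−1) ≈ 8.74.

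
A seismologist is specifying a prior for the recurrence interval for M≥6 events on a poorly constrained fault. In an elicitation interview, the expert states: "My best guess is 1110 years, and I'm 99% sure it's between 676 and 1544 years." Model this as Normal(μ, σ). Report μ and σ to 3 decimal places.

μ = 1110.000, σ = 168.489

A symmetric 99% interval runs μ ± z·σ with z = 2.576.
Half-width = 434, so σ = 434/2.576 = 168.489.
μ is the stated best guess, 1110.000.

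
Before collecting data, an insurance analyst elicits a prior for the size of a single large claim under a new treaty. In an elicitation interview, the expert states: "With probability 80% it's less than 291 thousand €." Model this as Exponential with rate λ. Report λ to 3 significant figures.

P(T < 291.0) = 1 − e^(−λ·291.0) = 0.8, so λ = −ln(1−0.8)/291.0 = −ln(0.2)/291.0 = 0.00553.

λ ≈ 0.00553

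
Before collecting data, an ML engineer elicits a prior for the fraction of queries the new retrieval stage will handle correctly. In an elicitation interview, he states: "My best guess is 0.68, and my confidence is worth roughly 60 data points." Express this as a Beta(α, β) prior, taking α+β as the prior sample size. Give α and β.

α = 40.8, β = 19.2

Under the effective-sample-size interpretation, Beta(α, β) has prior mean α/(α+β) and prior sample size α+β.
So α+β = 60 and α/(α+β) = 0.68, giving α = 0.68·60 = 40.8 and β = 60 − 40.8 = 19.2.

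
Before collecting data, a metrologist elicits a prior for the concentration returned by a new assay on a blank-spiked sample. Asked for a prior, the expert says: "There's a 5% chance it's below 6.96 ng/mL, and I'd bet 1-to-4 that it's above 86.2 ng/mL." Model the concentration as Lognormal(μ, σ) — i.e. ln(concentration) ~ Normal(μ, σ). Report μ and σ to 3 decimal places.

μ ≈ 3.605, σ ≈ 1.012

If T ~ Lognormal(μ,σ) then ln T ~ Normal(μ,σ), so the p-quantile of ln T is μ + z_p·σ.
ln(6.96) = 1.94 and ln(86.2) = 4.457; z_{0.05} = -1.645, z_{0.8} = 0.8416.
σ = (4.457 − 1.94)/(0.8416 − (-1.645)) = 1.012.
μ = 1.94 − (-1.645)·1.012 = 3.605.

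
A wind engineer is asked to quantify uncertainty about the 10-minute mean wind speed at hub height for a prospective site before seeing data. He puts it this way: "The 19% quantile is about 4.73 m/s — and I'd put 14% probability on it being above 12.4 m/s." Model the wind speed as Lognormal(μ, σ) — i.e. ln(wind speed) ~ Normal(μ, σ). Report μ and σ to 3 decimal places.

μ ≈ 1.986, σ ≈ 0.492

If T ~ Lognormal(μ,σ) then ln T ~ Normal(μ,σ), so the p-quantile of ln T is μ + z_p·σ.
ln(4.73) = 1.554 and ln(12.4) = 2.518; z_{0.19} = -0.8779, z_{0.86} = 1.08.
σ = (2.518 − 1.554)/(1.08 − (-0.8779)) = 0.492.
μ = 1.554 − (-0.8779)·0.492 = 1.986.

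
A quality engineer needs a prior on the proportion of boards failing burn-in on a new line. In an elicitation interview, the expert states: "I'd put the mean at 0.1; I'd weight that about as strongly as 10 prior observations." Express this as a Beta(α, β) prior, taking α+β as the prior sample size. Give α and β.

α = 1, β = 9

Under the effective-sample-size interpretation, Beta(α, β) has prior mean α/(α+β) and prior sample size α+β.
So α+β = 10 and α/(α+β) = 0.1, giving α = 0.1·10 = 1 and β = 10 − 1 = 9.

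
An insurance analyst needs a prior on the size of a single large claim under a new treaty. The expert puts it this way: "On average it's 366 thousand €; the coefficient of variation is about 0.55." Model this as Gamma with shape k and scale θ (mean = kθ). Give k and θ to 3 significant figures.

For Gamma(k, scale θ): mean = kθ, variance = kθ², so CV = 1/√k.
CV = 0.55, hence k = 1/CV² = 3.31.
Then θ = mean/k = 366/3.31 = 111.

k ≈ 3.31, θ ≈ 111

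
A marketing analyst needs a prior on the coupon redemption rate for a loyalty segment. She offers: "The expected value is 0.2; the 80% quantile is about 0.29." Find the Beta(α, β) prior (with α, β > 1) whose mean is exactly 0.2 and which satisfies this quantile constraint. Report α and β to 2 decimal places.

α ≈ 2.41, β ≈ 9.63

With mean 0.2 fixed, write α = 0.2s, β = 0.8s where s = α+β.
Need P(θ < 0.29) = 0.8 under Beta(0.2s, 0.8s). Normal approximation: (q−m)/√(m(1−m)/s) ≈ z_{0.8} = 0.842, so s ≈ 0.2·0.8·(0.842)²/(0.29−0.2)² = 14.0.
At s = 14.0: P(θ<0.29) ≈ 0.813. Adjusting to match 0.8 gives s ≈ 12.04.
So α = 0.2·12.04 ≈ 2.41, β = 0.8·12.04 ≈ 9.63.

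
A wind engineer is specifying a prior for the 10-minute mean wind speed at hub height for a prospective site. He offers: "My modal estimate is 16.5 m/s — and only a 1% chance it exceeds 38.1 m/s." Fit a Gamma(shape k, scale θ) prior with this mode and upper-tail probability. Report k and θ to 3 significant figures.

k ≈ 7.82, θ ≈ 2.42

Gamma(k,θ) with k>1 has mode (k−1)θ, so θ = 16.5/(k−1).
Need P(X < 38.1) = 0.99 with θ tied to k this way. Start at k = 2, θ = 16.5: P(X<38.1) ≈ 0.671.
Too low — raise k to concentrate. Iterating converges to k ≈ 7.82.
Then θ = 16.5/(7.82−1) ≈ 2.42.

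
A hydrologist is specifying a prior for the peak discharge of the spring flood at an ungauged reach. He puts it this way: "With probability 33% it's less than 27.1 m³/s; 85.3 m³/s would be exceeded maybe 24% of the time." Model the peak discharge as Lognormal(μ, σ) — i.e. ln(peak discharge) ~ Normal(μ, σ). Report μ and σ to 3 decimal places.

If T ~ Lognormal(μ,σ) then ln T ~ Normal(μ,σ), so the p-quantile of ln T is μ + z_p·σ.
ln(27.1) = 3.3 and ln(85.3) = 4.446; z_{0.33} = -0.4399, z_{0.76} = 0.7063.
σ = (4.446 − 3.3)/(0.7063 − (-0.4399)) = 1.000.
μ = 3.3 − (-0.4399)·1.000 = 3.740.

μ ≈ 3.740, σ ≈ 1.000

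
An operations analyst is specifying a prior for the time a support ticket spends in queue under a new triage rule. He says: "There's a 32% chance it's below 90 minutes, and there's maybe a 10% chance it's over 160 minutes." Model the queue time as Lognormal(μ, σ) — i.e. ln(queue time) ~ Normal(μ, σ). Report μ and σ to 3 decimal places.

μ ≈ 4.654, σ ≈ 0.329

If T ~ Lognormal(μ,σ) then ln T ~ Normal(μ,σ), so the p-quantile of ln T is μ + z_p·σ.
ln(90) = 4.5 and ln(160) = 5.075; z_{0.32} = -0.4677, z_{0.9} = 1.282.
σ = (5.075 − 4.5)/(1.282 − (-0.4677)) = 0.329.
μ = 4.5 − (-0.4677)·0.329 = 4.654.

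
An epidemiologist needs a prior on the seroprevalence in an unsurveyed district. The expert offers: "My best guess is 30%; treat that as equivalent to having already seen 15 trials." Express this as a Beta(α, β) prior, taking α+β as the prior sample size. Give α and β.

Under the effective-sample-size interpretation, Beta(α, β) has prior mean α/(α+β) and prior sample size α+β.
So α+β = 15 and α/(α+β) = 0.3, giving α = 0.3·15 = 4.5 and β = 15 − 4.5 = 10.5.

α = 4.5, β = 10.5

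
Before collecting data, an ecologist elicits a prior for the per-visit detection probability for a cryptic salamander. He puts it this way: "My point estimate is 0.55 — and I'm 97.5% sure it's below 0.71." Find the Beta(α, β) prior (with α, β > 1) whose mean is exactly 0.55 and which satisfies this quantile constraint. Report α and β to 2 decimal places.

With mean 0.55 fixed, write α = 0.55s, β = 0.45s where s = α+β.
Need P(θ < 0.71) = 0.975 under Beta(0.55s, 0.45s). Normal approximation: (q−m)/√(m(1−m)/s) ≈ z_{0.975} = 1.96, so s ≈ 0.55·0.45·(1.96)²/(0.71−0.55)² = 37.1.
At s = 37.1: P(θ<0.71) ≈ 0.979. Adjusting to match 0.975 gives s ≈ 34.42.
So α = 0.55·34.42 ≈ 18.93, β = 0.45·34.42 ≈ 15.49.

α ≈ 18.93, β ≈ 15.49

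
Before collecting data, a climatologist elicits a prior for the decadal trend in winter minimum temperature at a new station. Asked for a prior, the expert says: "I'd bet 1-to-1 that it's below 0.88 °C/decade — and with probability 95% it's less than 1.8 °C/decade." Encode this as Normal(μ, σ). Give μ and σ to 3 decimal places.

μ = 0.880, σ = 0.559

The p-quantile of Normal(μ,σ) is μ + z_p·σ, with z_{0.5} = 0 and z_{0.95} = 1.645.
Eliminate σ: μ = (z₂·x₁ − z₁·x₂)/(z₂ − z₁) = (1.645·0.88 − (0)·1.8)/1.645 = 0.880.
Then σ = (x₂ − x₁)/(z₂ − z₁) = (1.8 − 0.88)/1.645 = 0.559.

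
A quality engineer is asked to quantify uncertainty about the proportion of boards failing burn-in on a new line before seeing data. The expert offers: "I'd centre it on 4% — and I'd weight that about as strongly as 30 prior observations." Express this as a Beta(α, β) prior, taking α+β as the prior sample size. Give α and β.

α = 1.2, β = 28.8

Under the effective-sample-size interpretation, Beta(α, β) has prior mean α/(α+β) and prior sample size α+β.
So α+β = 30 and α/(α+β) = 0.04, giving α = 0.04·30 = 1.2 and β = 30 − 1.2 = 28.8.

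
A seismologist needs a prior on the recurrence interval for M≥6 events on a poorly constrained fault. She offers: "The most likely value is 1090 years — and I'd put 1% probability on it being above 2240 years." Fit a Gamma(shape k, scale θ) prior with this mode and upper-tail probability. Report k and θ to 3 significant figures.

k ≈ 10.4, θ ≈ 116

Gamma(k,θ) with k>1 has mode (k−1)θ, so θ = 1090/(k−1).
Need P(X < 2240) = 0.99 with θ tied to k this way. Start at k = 2, θ = 1090: P(X<2240) ≈ 0.609.
Too low — raise k to concentrate. Iterating converges to k ≈ 10.4.
Then θ = 1090/(10.4−1) ≈ 116.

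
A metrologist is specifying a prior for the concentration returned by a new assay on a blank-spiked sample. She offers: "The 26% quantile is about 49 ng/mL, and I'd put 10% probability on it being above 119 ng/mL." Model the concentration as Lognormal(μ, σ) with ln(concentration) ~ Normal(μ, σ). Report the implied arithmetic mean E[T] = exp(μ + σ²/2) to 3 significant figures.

If T ~ Lognormal(μ,σ) then ln T ~ Normal(μ,σ), so the p-quantile of ln T is μ + z_p·σ.
ln(49) = 3.892 and ln(119) = 4.779; z_{0.26} = -0.6433, z_{0.9} = 1.282.
σ = (4.779 − 3.892)/(1.282 − (-0.6433)) = 0.461.
μ = 3.892 − (-0.6433)·0.461 = 4.188.
E[T] = exp(μ + σ²/2) = exp(4.188 + 0.1062) = 73.3 ng/mL.

E[T] ≈ 73.3 ng/mL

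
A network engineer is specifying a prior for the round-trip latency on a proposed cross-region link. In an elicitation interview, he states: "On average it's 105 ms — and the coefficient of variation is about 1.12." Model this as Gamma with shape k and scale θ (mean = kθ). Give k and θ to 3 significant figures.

k ≈ 0.797, θ ≈ 132

For Gamma(k, scale θ): mean = kθ, variance = kθ², so CV = 1/√k.
CV = 1.12, hence k = 1/CV² = 0.797.
Then θ = mean/k = 105/0.797 = 132.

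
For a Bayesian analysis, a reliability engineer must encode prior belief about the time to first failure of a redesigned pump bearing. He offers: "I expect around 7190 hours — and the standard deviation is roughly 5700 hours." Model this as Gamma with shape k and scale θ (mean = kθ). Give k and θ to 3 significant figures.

For Gamma(k, scale θ): mean = kθ, variance = kθ², so CV = 1/√k.
CV = SD/mean = 5700/7190 = 0.7928, hence k = 1/CV² = 1.59.
Then θ = mean/k = 7190/1.59 = 4520.

k ≈ 1.59, θ ≈ 4520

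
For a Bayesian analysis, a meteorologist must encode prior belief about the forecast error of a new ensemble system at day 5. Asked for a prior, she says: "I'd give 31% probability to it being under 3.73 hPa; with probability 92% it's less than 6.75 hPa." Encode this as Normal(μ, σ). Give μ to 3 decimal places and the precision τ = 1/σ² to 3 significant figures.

μ = 4.518, τ = 0.396

The p-quantile of Normal(μ,σ) is μ + z_p·σ, with z_{0.31} = -0.4959 and z_{0.92} = 1.405.
Eliminate σ: μ = (z₂·x₁ − z₁·x₂)/(z₂ − z₁) = (1.405·3.73 − (-0.4959)·6.75)/1.901 = 4.518.
Then σ = (x₂ − x₁)/(z₂ − z₁) = (6.75 − 3.73)/1.901 = 1.589.
Precision τ = 1/σ² = 1/1.589² = 0.396.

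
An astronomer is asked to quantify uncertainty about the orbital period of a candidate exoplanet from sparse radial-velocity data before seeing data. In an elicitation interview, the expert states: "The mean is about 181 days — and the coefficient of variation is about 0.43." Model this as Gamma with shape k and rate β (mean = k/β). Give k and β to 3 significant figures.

For Gamma(k, rate β): mean = k/β, variance = k/β², so CV = 1/√k.
CV = 0.43, hence k = 1/CV² = 5.41.
Then β = k/mean = 5.41/181 = 0.0299.

k ≈ 5.41, β ≈ 0.0299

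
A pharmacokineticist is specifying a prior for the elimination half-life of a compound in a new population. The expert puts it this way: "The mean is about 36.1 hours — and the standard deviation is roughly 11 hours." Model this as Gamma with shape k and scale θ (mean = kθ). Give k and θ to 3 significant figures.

For Gamma(k, scale θ): mean = kθ, variance = kθ², so CV = 1/√k.
CV = SD/mean = 11/36.1 = 0.3047, hence k = 1/CV² = 10.8.
Then θ = mean/k = 36.1/10.8 = 3.35.

k ≈ 10.8, θ ≈ 3.35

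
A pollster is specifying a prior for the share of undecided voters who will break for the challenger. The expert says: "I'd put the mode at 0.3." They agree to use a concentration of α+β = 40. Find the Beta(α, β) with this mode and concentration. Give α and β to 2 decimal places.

α = 12.40, β = 27.60

For α,β > 1 the Beta mode is (α−1)/(α+β−2). With α+β = 40, the mode is (α−1)/38.
Set (α−1)/38 = 0.3 → α = 1 + 0.3·38 = 12.40.
β = 40 − α = 27.60.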